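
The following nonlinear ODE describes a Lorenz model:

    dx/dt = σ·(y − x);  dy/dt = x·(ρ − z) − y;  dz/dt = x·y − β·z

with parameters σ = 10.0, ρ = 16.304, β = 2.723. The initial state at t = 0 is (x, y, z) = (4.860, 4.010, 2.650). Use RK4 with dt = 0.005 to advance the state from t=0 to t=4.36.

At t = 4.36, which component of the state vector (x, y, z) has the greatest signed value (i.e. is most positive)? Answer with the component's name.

largest component: z

t=0.000: state=(4.860, 4.010, 2.650)
step 1 (dt=0.005): k1=(-8.500, 62.348, 12.273), k2=(-6.729, 61.754, 12.858), k3=(-6.788, 61.809, 12.865), k4=(-5.070, 61.266, 13.453); state += dt/6·(k1+2k2+2k3+k4)
t=0.005: state=(4.826, 4.319, 2.714)
t=0.010: state=(4.809, 4.623, 2.785)
t=0.015: state=(4.807, 4.923, 2.861)
continuing one RK4 step at a time; state shown every 40 steps (Δt=0.2):
t=0.200: state=(10.644, 14.550, 13.938)
t=0.400: state=(7.032, 1.436, 22.392)
t=0.600: state=(0.780, -0.190, 13.034)
t=0.800: state=(0.160, 0.159, 7.560)
t=1.000: state=(0.362, 0.578, 4.399)
t=1.200: state=(1.331, 2.247, 2.727)
t=1.400: state=(5.338, 8.896, 4.394)
t=1.600: state=(12.252, 11.645, 22.505)
t=1.800: state=(3.308, -0.400, 18.347)
t=2.000: state=(0.181, -0.181, 10.573)
t=2.200: state=(-0.102, -0.175, 6.133)
t=2.400: state=(-0.361, -0.595, 3.571)
t=2.600: state=(-1.415, -2.420, 2.268)
t=2.800: state=(-5.819, -9.692, 4.648)
t=3.000: state=(-12.215, -10.421, 23.708)
t=3.200: state=(-2.702, 0.634, 17.668)
t=3.400: state=(0.041, 0.387, 10.181)
t=3.600: state=(0.508, 0.790, 5.933)
t=3.800: state=(1.685, 2.771, 3.729)
t=4.000: state=(6.187, 9.963, 6.030)
t=4.200: state=(11.618, 9.563, 23.273)
t=4.360: state=(4.354, 0.271, 19.245)
compare at T: x=4.354, y=0.271, z=19.245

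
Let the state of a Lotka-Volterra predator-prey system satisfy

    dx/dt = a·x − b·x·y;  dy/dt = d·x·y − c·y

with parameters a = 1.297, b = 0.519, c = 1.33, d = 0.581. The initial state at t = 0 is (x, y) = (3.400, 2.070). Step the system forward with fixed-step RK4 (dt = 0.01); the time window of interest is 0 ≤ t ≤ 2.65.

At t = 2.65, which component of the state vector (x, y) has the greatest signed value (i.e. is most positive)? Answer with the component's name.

t=0.000: state=(3.400, 2.070)
step 1 (dt=0.01): k1=(0.757, 1.336), k2=(0.746, 1.345), k3=(0.746, 1.345), k4=(0.735, 1.354); state += dt/6·(k1+2k2+2k3+k4)
t=0.010: state=(3.407, 2.083)
t=0.020: state=(3.415, 2.097)
t=0.030: state=(3.422, 2.111)
continuing one RK4 step at a time; state shown every 10 steps (Δt=0.1):
t=0.100: state=(3.464, 2.212)
t=0.200: state=(3.502, 2.372)
t=0.300: state=(3.509, 2.546)
t=0.400: state=(3.484, 2.731)
t=0.500: state=(3.425, 2.923)
t=0.600: state=(3.334, 3.115)
t=0.700: state=(3.214, 3.298)
t=0.800: state=(3.070, 3.466)
t=0.900: state=(2.908, 3.610)
t=1.000: state=(2.737, 3.724)
t=1.100: state=(2.562, 3.803)
t=1.200: state=(2.392, 3.844)
t=1.300: state=(2.230, 3.849)
t=1.400: state=(2.080, 3.819)
t=1.500: state=(1.945, 3.758)
t=1.600: state=(1.826, 3.670)
t=1.700: state=(1.723, 3.562)
t=1.800: state=(1.636, 3.438)
t=1.900: state=(1.564, 3.303)
t=2.000: state=(1.505, 3.161)
t=2.100: state=(1.460, 3.016)
t=2.200: state=(1.427, 2.871)
t=2.300: state=(1.405, 2.729)
t=2.400: state=(1.393, 2.591)
t=2.500: state=(1.391, 2.459)
t=2.600: state=(1.398, 2.335)
t=2.650: state=(1.405, 2.275)
compare at T: x=1.405, y=2.275

largest component: y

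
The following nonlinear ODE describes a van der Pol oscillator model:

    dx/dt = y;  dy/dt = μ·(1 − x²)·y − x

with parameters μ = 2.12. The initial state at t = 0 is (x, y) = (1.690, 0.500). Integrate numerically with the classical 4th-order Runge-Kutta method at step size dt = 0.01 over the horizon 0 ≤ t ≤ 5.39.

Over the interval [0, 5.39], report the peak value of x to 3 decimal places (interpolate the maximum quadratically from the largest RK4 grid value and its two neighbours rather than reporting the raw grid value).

t=0.000: state=(1.690, 0.500)
step 1 (dt=0.01): k1=(0.500, -3.657), k2=(0.482, -3.597), k3=(0.482, -3.597), k4=(0.464, -3.537); state += dt/6·(k1+2k2+2k3+k4)
t=0.010: state=(1.695, 0.464)
t=0.020: state=(1.699, 0.429)
t=0.030: state=(1.703, 0.396)
continuing one RK4 step at a time; state shown every 20 steps (Δt=0.2):
t=0.200: state=(1.732, -0.015)
t=0.400: state=(1.703, -0.241)
t=0.600: state=(1.643, -0.347)
t=0.800: state=(1.567, -0.413)
t=1.000: state=(1.479, -0.471)
t=1.200: state=(1.378, -0.535)
t=1.400: state=(1.263, -0.618)
t=1.600: state=(1.129, -0.734)
t=1.800: state=(0.966, -0.910)
t=2.000: state=(0.758, -1.195)
t=2.200: state=(0.474, -1.690)
t=2.400: state=(0.057, -2.555)
t=2.600: state=(-0.571, -3.706)
t=2.800: state=(-1.341, -3.575)
t=3.000: state=(-1.857, -1.518)
t=3.200: state=(-2.011, -0.233)
t=3.400: state=(-2.010, 0.162)
t=3.600: state=(-1.964, 0.274)
t=3.800: state=(-1.905, 0.315)
t=4.000: state=(-1.839, 0.341)
t=4.200: state=(-1.768, 0.365)
t=4.400: state=(-1.693, 0.391)
t=4.600: state=(-1.612, 0.423)
t=4.800: state=(-1.523, 0.464)
t=5.000: state=(-1.425, 0.515)
t=5.200: state=(-1.316, 0.585)
t=5.390: state=(-1.196, 0.678)
largest grid value and its neighbours: x(0.180)=1.73180, x(0.190)=1.73191, x(0.200)=1.73184
parabola through these three points peaks at t≈0.191 with x≈1.73191

max x = 1.732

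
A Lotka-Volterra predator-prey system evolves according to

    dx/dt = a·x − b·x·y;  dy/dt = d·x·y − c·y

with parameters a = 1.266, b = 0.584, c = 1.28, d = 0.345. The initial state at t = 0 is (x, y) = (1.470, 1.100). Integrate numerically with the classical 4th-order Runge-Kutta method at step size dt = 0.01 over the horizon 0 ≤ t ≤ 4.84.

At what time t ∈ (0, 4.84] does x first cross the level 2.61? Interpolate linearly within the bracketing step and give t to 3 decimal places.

t=0.000: state=(1.470, 1.100)
step 1 (dt=0.01): k1=(0.917, -0.850), k2=(0.923, -0.845), k3=(0.923, -0.845), k4=(0.930, -0.840); state += dt/6·(k1+2k2+2k3+k4)
t=0.010: state=(1.479, 1.092)
t=0.020: state=(1.489, 1.083)
t=0.030: state=(1.498, 1.075)
continuing one RK4 step at a time; state shown every 20 steps (Δt=0.2):
t=0.200: state=(1.681, 0.949)
t=0.400: state=(1.952, 0.832)
t=0.600: state=(2.293, 0.746)
t=0.750: state=(2.603, 0.698)
next step: t=0.760: state=(2.626, 0.696) — x has crossed 2.61
linear interpolation between t=0.750 (2.60307) and t=0.760 (2.62552) → t≈0.753

t = 0.753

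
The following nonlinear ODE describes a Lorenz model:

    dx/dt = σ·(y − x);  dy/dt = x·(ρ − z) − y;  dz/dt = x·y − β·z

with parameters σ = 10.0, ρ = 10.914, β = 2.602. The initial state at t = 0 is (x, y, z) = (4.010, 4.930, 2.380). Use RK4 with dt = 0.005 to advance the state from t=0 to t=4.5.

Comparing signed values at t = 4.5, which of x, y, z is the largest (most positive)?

largest component: z

t=0.000: state=(4.010, 4.930, 2.380)
step 1 (dt=0.005): k1=(9.200, 29.291, 13.577), k2=(9.702, 29.278, 13.897), k3=(9.689, 29.285, 13.901), k4=(10.180, 29.276, 14.229); state += dt/6·(k1+2k2+2k3+k4)
t=0.005: state=(4.058, 5.076, 2.450)
t=0.010: state=(4.112, 5.223, 2.522)
t=0.015: state=(4.170, 5.369, 2.599)
continuing one RK4 step at a time; state shown every 40 steps (Δt=0.2):
t=0.200: state=(7.883, 9.787, 9.027)
t=0.400: state=(6.975, 4.381, 15.147)
t=0.600: state=(2.687, 1.551, 10.704)
t=0.800: state=(1.942, 2.112, 6.923)
t=1.000: state=(3.017, 3.930, 5.255)
t=1.200: state=(5.582, 7.102, 6.998)
t=1.400: state=(7.352, 7.057, 12.357)
t=1.600: state=(4.921, 3.490, 12.266)
t=1.800: state=(3.236, 2.996, 9.083)
t=2.000: state=(3.650, 4.237, 7.256)
t=2.200: state=(5.312, 6.259, 8.094)
t=2.400: state=(6.479, 6.445, 11.160)
t=2.600: state=(5.263, 4.387, 11.607)
t=2.800: state=(4.039, 3.788, 9.639)
t=3.000: state=(4.228, 4.617, 8.347)
t=3.200: state=(5.296, 5.861, 8.942)
t=3.400: state=(5.918, 5.865, 10.707)
t=3.600: state=(5.204, 4.697, 10.946)
t=3.800: state=(4.465, 4.308, 9.753)
t=4.000: state=(4.604, 4.866, 8.974)
t=4.200: state=(5.272, 5.595, 9.430)
t=4.400: state=(5.573, 5.509, 10.440)
t=4.500: state=(5.411, 5.167, 10.635)
compare at T: x=5.411, y=5.167, z=10.635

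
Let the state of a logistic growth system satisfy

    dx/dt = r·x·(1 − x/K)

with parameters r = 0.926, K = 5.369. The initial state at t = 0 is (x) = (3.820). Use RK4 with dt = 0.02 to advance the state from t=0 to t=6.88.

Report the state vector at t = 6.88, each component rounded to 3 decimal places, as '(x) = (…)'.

t=0.000: state=(3.820)
step 1 (dt=0.02): k1=(1.021), k2=(1.017), k3=(1.017), k4=(1.013); state += dt/6·(k1+2k2+2k3+k4)
t=0.020: state=(3.840)
t=0.040: state=(3.860)
t=0.060: state=(3.881)
continuing one RK4 step at a time; state shown every 25 steps (Δt=0.5):
t=0.500: state=(4.277)
t=1.000: state=(4.626)
t=1.500: state=(4.876)
t=2.000: state=(5.048)
t=2.500: state=(5.162)
t=3.000: state=(5.237)
t=3.500: state=(5.285)
t=4.000: state=(5.316)
t=4.500: state=(5.335)
t=5.000: state=(5.348)
t=5.500: state=(5.356)
t=6.000: state=(5.361)
t=6.500: state=(5.364)
t=6.880: state=(5.365)

(x) = (5.365)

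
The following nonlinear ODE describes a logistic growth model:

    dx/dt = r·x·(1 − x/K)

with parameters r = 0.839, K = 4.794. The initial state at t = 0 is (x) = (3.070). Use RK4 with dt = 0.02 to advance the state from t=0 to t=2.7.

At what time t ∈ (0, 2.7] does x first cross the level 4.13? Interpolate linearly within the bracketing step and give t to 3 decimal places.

t = 1.491

t=0.000: state=(3.070)
step 1 (dt=0.02): k1=(0.926), k2=(0.924), k3=(0.924), k4=(0.922); state += dt/6·(k1+2k2+2k3+k4)
t=0.020: state=(3.088)
t=0.040: state=(3.107)
t=0.060: state=(3.125)
continuing one RK4 step at a time; state shown every 5 steps (Δt=0.1):
t=0.100: state=(3.161)
t=0.200: state=(3.251)
t=0.300: state=(3.337)
t=0.400: state=(3.421)
t=0.500: state=(3.501)
t=0.600: state=(3.579)
t=0.700: state=(3.654)
t=0.800: state=(3.725)
t=0.900: state=(3.793)
t=1.000: state=(3.858)
t=1.100: state=(3.919)
t=1.200: state=(3.978)
t=1.300: state=(4.033)
t=1.400: state=(4.085)
t=1.480: state=(4.125)
next step: t=1.500: state=(4.134) — x has crossed 4.13
linear interpolation between t=1.480 (4.12483) and t=1.500 (4.13444) → t≈1.491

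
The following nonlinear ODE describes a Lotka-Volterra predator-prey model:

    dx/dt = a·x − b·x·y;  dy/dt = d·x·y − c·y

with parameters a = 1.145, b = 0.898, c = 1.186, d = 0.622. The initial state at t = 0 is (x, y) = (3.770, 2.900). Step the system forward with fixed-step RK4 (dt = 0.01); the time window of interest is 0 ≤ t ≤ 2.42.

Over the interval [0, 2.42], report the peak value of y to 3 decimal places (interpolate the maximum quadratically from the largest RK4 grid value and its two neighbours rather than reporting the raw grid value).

t=0.000: state=(3.770, 2.900)
step 1 (dt=0.01): k1=(-5.501, 3.361), k2=(-5.518, 3.330), k3=(-5.517, 3.330), k4=(-5.532, 3.299); state += dt/6·(k1+2k2+2k3+k4)
t=0.010: state=(3.715, 2.933)
t=0.020: state=(3.659, 2.966)
t=0.030: state=(3.604, 2.998)
continuing one RK4 step at a time; state shown every 10 steps (Δt=0.1):
t=0.100: state=(3.213, 3.200)
t=0.200: state=(2.675, 3.413)
t=0.300: state=(2.195, 3.526)
t=0.400: state=(1.791, 3.543)
t=0.500: state=(1.464, 3.481)
t=0.600: state=(1.207, 3.358)
t=0.700: state=(1.008, 3.194)
t=0.800: state=(0.856, 3.006)
t=0.900: state=(0.739, 2.805)
t=1.000: state=(0.650, 2.601)
t=1.100: state=(0.582, 2.400)
t=1.200: state=(0.531, 2.207)
t=1.300: state=(0.493, 2.023)
t=1.400: state=(0.464, 1.851)
t=1.500: state=(0.444, 1.691)
t=1.600: state=(0.431, 1.543)
t=1.700: state=(0.423, 1.408)
t=1.800: state=(0.420, 1.283)
t=1.900: state=(0.422, 1.170)
t=2.000: state=(0.428, 1.067)
t=2.100: state=(0.438, 0.974)
t=2.200: state=(0.452, 0.889)
t=2.300: state=(0.470, 0.812)
t=2.400: state=(0.491, 0.743)
t=2.420: state=(0.496, 0.731)
largest grid value and its neighbours: y(0.360)=3.54674, y(0.370)=3.54711, y(0.380)=3.54661
parabola through these three points peaks at t≈0.369 with y≈3.54711

max y = 3.547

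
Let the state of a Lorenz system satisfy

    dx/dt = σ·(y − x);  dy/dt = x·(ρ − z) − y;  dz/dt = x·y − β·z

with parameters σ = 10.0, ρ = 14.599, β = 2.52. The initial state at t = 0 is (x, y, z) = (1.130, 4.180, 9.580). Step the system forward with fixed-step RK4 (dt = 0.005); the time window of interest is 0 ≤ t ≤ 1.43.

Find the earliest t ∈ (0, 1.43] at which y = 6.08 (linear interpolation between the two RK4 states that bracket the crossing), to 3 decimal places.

t = 0.155

t=0.000: state=(1.130, 4.180, 9.580)
step 1 (dt=0.005): k1=(30.500, 1.491, -19.418), k2=(29.775, 1.929, -18.973), k3=(29.804, 1.917, -18.982), k4=(29.106, 2.351, -18.544); state += dt/6·(k1+2k2+2k3+k4)
t=0.005: state=(1.279, 4.190, 9.485)
t=0.010: state=(1.421, 4.203, 9.395)
t=0.015: state=(1.557, 4.222, 9.308)
continuing one RK4 step at a time; state shown every 10 steps (Δt=0.05):
t=0.050: state=(2.376, 4.457, 8.811)
t=0.100: state=(3.318, 5.082, 8.411)
t=0.150: state=(4.195, 5.977, 8.395)
t=0.155: state=(4.285, 6.078, 8.416)
next step: t=0.160: state=(4.375, 6.181, 8.443) — y has crossed 6.08
linear interpolation between t=0.155 (6.07794) and t=0.160 (6.18085) → t≈0.155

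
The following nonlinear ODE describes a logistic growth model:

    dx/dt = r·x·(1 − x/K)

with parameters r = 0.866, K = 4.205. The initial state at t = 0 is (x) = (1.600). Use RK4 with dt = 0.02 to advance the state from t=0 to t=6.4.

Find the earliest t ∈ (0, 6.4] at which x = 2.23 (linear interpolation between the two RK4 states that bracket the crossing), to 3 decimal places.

t=0.000: state=(1.600)
step 1 (dt=0.02): k1=(0.858), k2=(0.860), k3=(0.860), k4=(0.862); state += dt/6·(k1+2k2+2k3+k4)
t=0.020: state=(1.617)
t=0.040: state=(1.634)
t=0.060: state=(1.652)
continuing one RK4 step at a time; state shown every 25 steps (Δt=0.5):
t=0.500: state=(2.045)
t=0.700: state=(2.227)
next step: t=0.720: state=(2.245) — x has crossed 2.23
linear interpolation between t=0.700 (2.22721) and t=0.720 (2.24535) → t≈0.703

t = 0.703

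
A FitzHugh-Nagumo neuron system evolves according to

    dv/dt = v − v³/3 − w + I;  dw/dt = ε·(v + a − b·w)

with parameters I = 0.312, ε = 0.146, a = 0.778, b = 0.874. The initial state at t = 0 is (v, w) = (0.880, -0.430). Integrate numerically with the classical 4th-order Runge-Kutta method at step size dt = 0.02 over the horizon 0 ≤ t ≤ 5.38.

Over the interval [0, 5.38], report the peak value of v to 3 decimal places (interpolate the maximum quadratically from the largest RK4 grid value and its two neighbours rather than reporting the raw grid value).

max v = 1.836

t=0.000: state=(0.880, -0.430)
step 1 (dt=0.02): k1=(1.395, 0.297), k2=(1.395, 0.299), k3=(1.395, 0.299), k4=(1.394, 0.300); state += dt/6·(k1+2k2+2k3+k4)
t=0.020: state=(0.908, -0.424)
t=0.040: state=(0.936, -0.418)
t=0.060: state=(0.964, -0.412)
continuing one RK4 step at a time; state shown every 10 steps (Δt=0.2):
t=0.200: state=(1.154, -0.367)
t=0.400: state=(1.398, -0.299)
t=0.600: state=(1.588, -0.226)
t=0.800: state=(1.715, -0.150)
t=1.000: state=(1.790, -0.073)
t=1.200: state=(1.826, 0.004)
t=1.400: state=(1.836, 0.079)
t=1.600: state=(1.831, 0.152)
t=1.800: state=(1.816, 0.223)
t=2.000: state=(1.795, 0.292)
t=2.200: state=(1.771, 0.359)
t=2.400: state=(1.745, 0.423)
t=2.600: state=(1.717, 0.484)
t=2.800: state=(1.688, 0.544)
t=3.000: state=(1.658, 0.601)
t=3.200: state=(1.628, 0.655)
t=3.400: state=(1.597, 0.708)
t=3.600: state=(1.565, 0.758)
t=3.800: state=(1.533, 0.806)
t=4.000: state=(1.500, 0.852)
t=4.200: state=(1.467, 0.895)
t=4.400: state=(1.433, 0.937)
t=4.600: state=(1.398, 0.977)
t=4.800: state=(1.362, 1.014)
t=5.000: state=(1.325, 1.050)
t=5.200: state=(1.287, 1.084)
t=5.380: state=(1.251, 1.112)
largest grid value and its neighbours: v(1.400)=1.83607, v(1.420)=1.83612, v(1.440)=1.83602
parabola through these three points peaks at t≈1.416 with v≈1.83612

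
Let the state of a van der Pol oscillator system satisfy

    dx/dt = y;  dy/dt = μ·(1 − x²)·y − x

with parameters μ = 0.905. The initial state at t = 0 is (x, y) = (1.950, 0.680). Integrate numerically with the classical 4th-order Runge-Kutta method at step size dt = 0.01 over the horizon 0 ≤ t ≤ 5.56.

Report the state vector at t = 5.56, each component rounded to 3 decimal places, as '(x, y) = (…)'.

t=0.000: state=(1.950, 0.680)
step 1 (dt=0.01): k1=(0.680, -3.675), k2=(0.662, -3.639), k3=(0.662, -3.640), k4=(0.644, -3.604); state += dt/6·(k1+2k2+2k3+k4)
t=0.010: state=(1.957, 0.644)
t=0.020: state=(1.963, 0.608)
t=0.030: state=(1.969, 0.573)
continuing one RK4 step at a time; state shown every 20 steps (Δt=0.2):
t=0.200: state=(2.022, 0.089)
t=0.400: state=(2.002, -0.259)
t=0.600: state=(1.928, -0.462)
t=0.800: state=(1.822, -0.595)
t=1.000: state=(1.692, -0.701)
t=1.200: state=(1.541, -0.805)
t=1.400: state=(1.369, -0.922)
t=1.600: state=(1.171, -1.066)
t=1.800: state=(0.940, -1.253)
t=2.000: state=(0.666, -1.501)
t=2.200: state=(0.335, -1.824)
t=2.400: state=(-0.068, -2.204)
t=2.600: state=(-0.544, -2.527)
t=2.800: state=(-1.057, -2.523)
t=3.000: state=(-1.516, -1.985)
t=3.200: state=(-1.829, -1.135)
t=3.400: state=(-1.979, -0.397)
t=3.600: state=(-2.006, 0.078)
t=3.800: state=(-1.961, 0.354)
t=4.000: state=(-1.872, 0.523)
t=4.200: state=(-1.755, 0.643)
t=4.400: state=(-1.616, 0.749)
t=4.600: state=(-1.455, 0.859)
t=4.800: state=(-1.271, 0.988)
t=5.000: state=(-1.058, 1.152)
t=5.200: state=(-0.807, 1.368)
t=5.400: state=(-0.506, 1.653)
t=5.560: state=(-0.219, 1.935)

(x, y) = (-0.219, 1.935)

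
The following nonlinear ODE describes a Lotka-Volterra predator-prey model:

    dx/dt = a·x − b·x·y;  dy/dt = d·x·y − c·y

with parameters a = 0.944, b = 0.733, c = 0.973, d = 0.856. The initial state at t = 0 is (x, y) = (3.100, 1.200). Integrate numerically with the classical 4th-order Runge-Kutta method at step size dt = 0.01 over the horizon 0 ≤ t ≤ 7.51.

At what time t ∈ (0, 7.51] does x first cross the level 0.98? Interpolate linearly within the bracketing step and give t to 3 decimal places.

t = 1.152

t=0.000: state=(3.100, 1.200)
step 1 (dt=0.01): k1=(0.200, 2.017), k2=(0.177, 2.035), k3=(0.177, 2.035), k4=(0.153, 2.053); state += dt/6·(k1+2k2+2k3+k4)
t=0.010: state=(3.102, 1.220)
t=0.020: state=(3.103, 1.241)
t=0.030: state=(3.104, 1.262)
continuing one RK4 step at a time; state shown every 25 steps (Δt=0.25):
t=0.250: state=(2.987, 1.816)
t=0.500: state=(2.530, 2.584)
t=0.750: state=(1.870, 3.248)
t=1.000: state=(1.262, 3.551)
t=1.150: state=(0.983, 3.541)
next step: t=1.160: state=(0.967, 3.536) — x has crossed 0.98
linear interpolation between t=1.150 (0.98318) and t=1.160 (0.96709) → t≈1.152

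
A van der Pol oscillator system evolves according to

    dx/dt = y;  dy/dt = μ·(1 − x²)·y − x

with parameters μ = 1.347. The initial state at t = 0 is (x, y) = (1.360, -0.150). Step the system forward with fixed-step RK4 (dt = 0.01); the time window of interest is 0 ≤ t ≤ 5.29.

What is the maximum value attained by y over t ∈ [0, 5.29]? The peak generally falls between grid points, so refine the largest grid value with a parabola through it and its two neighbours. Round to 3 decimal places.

t=0.000: state=(1.360, -0.150)
step 1 (dt=0.01): k1=(-0.150, -1.188), k2=(-0.156, -1.181), k3=(-0.156, -1.181), k4=(-0.162, -1.174); state += dt/6·(k1+2k2+2k3+k4)
t=0.010: state=(1.358, -0.162)
t=0.020: state=(1.357, -0.173)
t=0.030: state=(1.355, -0.185)
continuing one RK4 step at a time; state shown every 20 steps (Δt=0.2):
t=0.200: state=(1.308, -0.363)
t=0.400: state=(1.217, -0.543)
t=0.600: state=(1.091, -0.718)
t=0.800: state=(0.928, -0.916)
t=1.000: state=(0.721, -1.170)
t=1.200: state=(0.454, -1.522)
t=1.400: state=(0.103, -2.011)
t=1.600: state=(-0.357, -2.586)
t=1.800: state=(-0.914, -2.888)
t=2.000: state=(-1.453, -2.341)
t=2.200: state=(-1.810, -1.208)
t=2.400: state=(-1.955, -0.329)
t=2.600: state=(-1.970, 0.123)
t=2.800: state=(-1.922, 0.332)
t=3.000: state=(-1.844, 0.441)
t=3.200: state=(-1.748, 0.513)
t=3.400: state=(-1.639, 0.577)
t=3.600: state=(-1.517, 0.648)
t=3.800: state=(-1.379, 0.734)
t=4.000: state=(-1.221, 0.847)
t=4.200: state=(-1.037, 1.004)
t=4.400: state=(-0.815, 1.232)
t=4.600: state=(-0.537, 1.569)
t=4.800: state=(-0.177, 2.060)
t=5.000: state=(0.296, 2.673)
t=5.200: state=(0.877, 3.049)
t=5.290: state=(1.149, 2.946)
largest grid value and its neighbours: y(5.190)=3.04689, y(5.200)=3.04880, y(5.210)=3.04822
parabola through these three points peaks at t≈5.203 with y≈3.04889

max y = 3.049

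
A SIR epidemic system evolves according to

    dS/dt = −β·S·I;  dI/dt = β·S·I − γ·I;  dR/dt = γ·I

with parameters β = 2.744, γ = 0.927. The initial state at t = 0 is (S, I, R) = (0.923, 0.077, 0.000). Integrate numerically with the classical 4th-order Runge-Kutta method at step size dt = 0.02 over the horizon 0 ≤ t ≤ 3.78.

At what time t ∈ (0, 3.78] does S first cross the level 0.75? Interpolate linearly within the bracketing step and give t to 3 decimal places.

t=0.000: state=(0.923, 0.077, 0.000)
step 1 (dt=0.02): k1=(-0.195, 0.124, 0.071), k2=(-0.198, 0.125, 0.073), k3=(-0.198, 0.125, 0.073), k4=(-0.200, 0.127, 0.074); state += dt/6·(k1+2k2+2k3+k4)
t=0.020: state=(0.919, 0.080, 0.001)
t=0.040: state=(0.915, 0.082, 0.003)
t=0.060: state=(0.911, 0.085, 0.004)
continuing one RK4 step at a time; state shown every 10 steps (Δt=0.2):
t=0.200: state=(0.878, 0.105, 0.017)
t=0.400: state=(0.822, 0.139, 0.039)
t=0.600: state=(0.753, 0.178, 0.069)
next step: t=0.620: state=(0.746, 0.182, 0.072) — S has crossed 0.75
linear interpolation between t=0.600 (0.75331) and t=0.620 (0.74590) → t≈0.609

t = 0.609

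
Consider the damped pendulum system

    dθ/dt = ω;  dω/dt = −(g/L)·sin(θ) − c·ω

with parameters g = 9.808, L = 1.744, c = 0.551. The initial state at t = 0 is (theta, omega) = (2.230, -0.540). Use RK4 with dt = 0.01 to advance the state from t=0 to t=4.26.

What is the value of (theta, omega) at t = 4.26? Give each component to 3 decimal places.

(theta, omega) = (-0.515, -0.601)

t=0.000: state=(2.230, -0.540)
step 1 (dt=0.01): k1=(-0.540, -4.148), k2=(-0.561, -4.146), k3=(-0.561, -4.146), k4=(-0.581, -4.144); state += dt/6·(k1+2k2+2k3+k4)
t=0.010: state=(2.224, -0.581)
t=0.020: state=(2.218, -0.623)
t=0.030: state=(2.212, -0.664)
continuing one RK4 step at a time; state shown every 20 steps (Δt=0.2):
t=0.200: state=(2.039, -1.376)
t=0.400: state=(1.677, -2.244)
t=0.600: state=(1.145, -3.051)
t=0.800: state=(0.481, -3.493)
t=1.000: state=(-0.206, -3.260)
t=1.200: state=(-0.781, -2.404)
t=1.400: state=(-1.150, -1.270)
t=1.600: state=(-1.289, -0.131)
t=1.800: state=(-1.210, 0.898)
t=2.000: state=(-0.941, 1.745)
t=2.200: state=(-0.533, 2.277)
t=2.400: state=(-0.062, 2.345)
t=2.600: state=(0.373, 1.926)
t=2.800: state=(0.686, 1.175)
t=3.000: state=(0.835, 0.307)
t=3.200: state=(0.812, -0.516)
t=3.400: state=(0.639, -1.176)
t=3.600: state=(0.360, -1.565)
t=3.800: state=(0.036, -1.608)
t=4.000: state=(-0.261, -1.314)
t=4.200: state=(-0.473, -0.784)
t=4.260: state=(-0.515, -0.601)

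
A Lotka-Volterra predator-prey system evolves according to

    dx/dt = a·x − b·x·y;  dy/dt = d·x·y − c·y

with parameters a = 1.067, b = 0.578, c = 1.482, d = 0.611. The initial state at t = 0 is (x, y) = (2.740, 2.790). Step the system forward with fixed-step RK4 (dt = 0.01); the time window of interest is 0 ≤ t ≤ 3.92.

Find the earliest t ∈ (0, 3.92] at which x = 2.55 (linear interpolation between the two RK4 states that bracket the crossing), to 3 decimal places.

t = 0.128

t=0.000: state=(2.740, 2.790)
step 1 (dt=0.01): k1=(-1.495, 0.536), k2=(-1.495, 0.524), k3=(-1.495, 0.524), k4=(-1.495, 0.512); state += dt/6·(k1+2k2+2k3+k4)
t=0.010: state=(2.725, 2.795)
t=0.020: state=(2.710, 2.800)
t=0.030: state=(2.695, 2.805)
t=0.120: state=(2.562, 2.836)
next step: t=0.130: state=(2.547, 2.839) — x has crossed 2.55
linear interpolation between t=0.120 (2.56169) and t=0.130 (2.54705) → t≈0.128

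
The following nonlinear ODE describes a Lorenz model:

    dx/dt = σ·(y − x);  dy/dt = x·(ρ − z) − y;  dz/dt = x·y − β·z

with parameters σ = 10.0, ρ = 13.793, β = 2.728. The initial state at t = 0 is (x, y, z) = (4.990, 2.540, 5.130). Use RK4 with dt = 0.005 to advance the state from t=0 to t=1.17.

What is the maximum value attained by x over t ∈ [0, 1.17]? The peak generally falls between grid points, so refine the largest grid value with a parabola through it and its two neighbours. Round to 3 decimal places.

t=0.000: state=(4.990, 2.540, 5.130)
step 1 (dt=0.005): k1=(-24.500, 40.688, -1.320), k2=(-22.870, 40.072, -0.965), k3=(-22.926, 40.105, -0.965), k4=(-21.348, 39.518, -0.620); state += dt/6·(k1+2k2+2k3+k4)
t=0.005: state=(4.875, 2.740, 5.125)
t=0.010: state=(4.776, 2.935, 5.124)
t=0.015: state=(4.691, 3.125, 5.126)
continuing one RK4 step at a time; state shown every 10 steps (Δt=0.05):
t=0.050: state=(4.425, 4.358, 5.225)
t=0.100: state=(4.749, 5.998, 5.663)
t=0.150: state=(5.589, 7.635, 6.590)
t=0.200: state=(6.732, 9.192, 8.188)
t=0.250: state=(7.966, 10.340, 10.535)
t=0.300: state=(8.990, 10.586, 13.399)
t=0.350: state=(9.448, 9.602, 16.109)
t=0.400: state=(9.111, 7.634, 17.835)
t=0.450: state=(8.056, 5.441, 18.187)
t=0.500: state=(6.636, 3.708, 17.422)
t=0.550: state=(5.239, 2.661, 16.067)
t=0.600: state=(4.108, 2.183, 14.535)
t=0.650: state=(3.318, 2.075, 13.044)
t=0.700: state=(2.848, 2.187, 11.683)
t=0.750: state=(2.638, 2.442, 10.486)
t=0.800: state=(2.636, 2.813, 9.471)
t=0.850: state=(2.806, 3.304, 8.650)
t=0.900: state=(3.131, 3.932, 8.048)
t=0.950: state=(3.608, 4.715, 7.702)
t=1.000: state=(4.239, 5.656, 7.671)
t=1.050: state=(5.021, 6.725, 8.036)
t=1.100: state=(5.928, 7.828, 8.882)
t=1.150: state=(6.886, 8.774, 10.254)
t=1.170: state=(7.255, 9.048, 10.938)
largest grid value and its neighbours: x(0.350)=9.44830, x(0.355)=9.45183, x(0.360)=9.44703
parabola through these three points peaks at t≈0.355 with x≈9.45186

max x = 9.452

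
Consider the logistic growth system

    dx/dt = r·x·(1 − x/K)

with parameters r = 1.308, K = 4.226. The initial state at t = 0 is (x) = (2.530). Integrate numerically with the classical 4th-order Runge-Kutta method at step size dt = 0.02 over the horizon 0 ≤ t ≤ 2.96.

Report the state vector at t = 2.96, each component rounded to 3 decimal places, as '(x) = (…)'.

t=0.000: state=(2.530)
step 1 (dt=0.02): k1=(1.328), k2=(1.325), k3=(1.325), k4=(1.321); state += dt/6·(k1+2k2+2k3+k4)
t=0.020: state=(2.556)
t=0.040: state=(2.583)
t=0.060: state=(2.609)
continuing one RK4 step at a time; state shown every 5 steps (Δt=0.1):
t=0.100: state=(2.661)
t=0.200: state=(2.788)
t=0.300: state=(2.909)
t=0.400: state=(3.024)
t=0.500: state=(3.134)
t=0.600: state=(3.236)
t=0.700: state=(3.332)
t=0.800: state=(3.421)
t=0.900: state=(3.503)
t=1.000: state=(3.578)
t=1.100: state=(3.646)
t=1.200: state=(3.709)
t=1.300: state=(3.765)
t=1.400: state=(3.816)
t=1.500: state=(3.862)
t=1.600: state=(3.903)
t=1.700: state=(3.940)
t=1.800: state=(3.973)
t=1.900: state=(4.002)
t=2.000: state=(4.029)
t=2.100: state=(4.052)
t=2.200: state=(4.072)
t=2.300: state=(4.091)
t=2.400: state=(4.107)
t=2.500: state=(4.121)
t=2.600: state=(4.134)
t=2.700: state=(4.145)
t=2.800: state=(4.155)
t=2.900: state=(4.163)
t=2.960: state=(4.168)

(x) = (4.168)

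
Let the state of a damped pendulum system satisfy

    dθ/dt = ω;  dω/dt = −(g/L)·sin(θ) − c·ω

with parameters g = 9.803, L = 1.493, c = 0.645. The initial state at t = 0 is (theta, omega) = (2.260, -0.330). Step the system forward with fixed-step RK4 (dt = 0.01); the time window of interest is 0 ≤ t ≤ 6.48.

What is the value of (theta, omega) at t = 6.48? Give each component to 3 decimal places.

(theta, omega) = (-0.207, -0.273)

t=0.000: state=(2.260, -0.330)
step 1 (dt=0.01): k1=(-0.330, -4.854), k2=(-0.354, -4.846), k3=(-0.354, -4.846), k4=(-0.378, -4.838); state += dt/6·(k1+2k2+2k3+k4)
t=0.010: state=(2.256, -0.378)
t=0.020: state=(2.252, -0.427)
t=0.030: state=(2.248, -0.475)
continuing one RK4 step at a time; state shown every 25 steps (Δt=0.25):
t=0.250: state=(2.027, -1.534)
t=0.500: state=(1.489, -2.771)
t=0.750: state=(0.669, -3.663)
t=1.000: state=(-0.243, -3.400)
t=1.250: state=(-0.935, -2.021)
t=1.500: state=(-1.232, -0.359)
t=1.750: state=(-1.131, 1.113)
t=2.000: state=(-0.710, 2.159)
t=2.250: state=(-0.117, 2.435)
t=2.500: state=(0.430, 1.808)
t=2.750: state=(0.744, 0.667)
t=3.000: state=(0.762, -0.496)
t=3.250: state=(0.523, -1.346)
t=3.500: state=(0.137, -1.634)
t=3.750: state=(-0.241, -1.294)
t=4.000: state=(-0.476, -0.544)
t=4.250: state=(-0.507, 0.276)
t=4.500: state=(-0.356, 0.883)
t=4.750: state=(-0.099, 1.094)
t=5.000: state=(0.155, 0.877)
t=5.250: state=(0.315, 0.375)
t=5.500: state=(0.338, -0.184)
t=5.750: state=(0.235, -0.596)
t=6.000: state=(0.063, -0.733)
t=6.250: state=(-0.107, -0.582)
t=6.480: state=(-0.207, -0.273)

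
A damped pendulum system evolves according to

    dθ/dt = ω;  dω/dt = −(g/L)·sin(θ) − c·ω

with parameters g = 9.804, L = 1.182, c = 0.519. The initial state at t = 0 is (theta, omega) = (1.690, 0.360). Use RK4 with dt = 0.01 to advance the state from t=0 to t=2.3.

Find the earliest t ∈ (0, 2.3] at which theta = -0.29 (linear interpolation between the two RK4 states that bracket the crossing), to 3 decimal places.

t=0.000: state=(1.690, 0.360)
step 1 (dt=0.01): k1=(0.360, -8.422), k2=(0.318, -8.399), k3=(0.318, -8.399), k4=(0.276, -8.376); state += dt/6·(k1+2k2+2k3+k4)
t=0.010: state=(1.693, 0.276)
t=0.020: state=(1.696, 0.192)
t=0.030: state=(1.697, 0.109)
continuing one RK4 step at a time; state shown every 10 steps (Δt=0.1):
t=0.100: state=(1.685, -0.460)
t=0.200: state=(1.599, -1.243)
t=0.300: state=(1.437, -1.986)
t=0.400: state=(1.204, -2.668)
t=0.500: state=(0.908, -3.235)
t=0.600: state=(0.563, -3.612)
t=0.700: state=(0.194, -3.726)
t=0.800: state=(-0.172, -3.544)
t=0.830: state=(-0.277, -3.434)
next step: t=0.840: state=(-0.311, -3.392) — theta has crossed -0.29
linear interpolation between t=0.830 (-0.27682) and t=0.840 (-0.31095) → t≈0.834

t = 0.834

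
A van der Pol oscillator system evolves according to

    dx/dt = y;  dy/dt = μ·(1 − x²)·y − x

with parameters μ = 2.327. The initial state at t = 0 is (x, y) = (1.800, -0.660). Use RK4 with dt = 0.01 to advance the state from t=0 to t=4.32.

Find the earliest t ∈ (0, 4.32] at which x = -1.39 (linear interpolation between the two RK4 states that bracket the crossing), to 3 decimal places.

t=0.000: state=(1.800, -0.660)
step 1 (dt=0.01): k1=(-0.660, 1.640), k2=(-0.652, 1.583), k3=(-0.652, 1.584), k4=(-0.644, 1.529); state += dt/6·(k1+2k2+2k3+k4)
t=0.010: state=(1.793, -0.644)
t=0.020: state=(1.787, -0.629)
t=0.030: state=(1.781, -0.616)
continuing one RK4 step at a time; state shown every 20 steps (Δt=0.2):
t=0.200: state=(1.690, -0.483)
t=0.400: state=(1.598, -0.448)
t=0.600: state=(1.507, -0.462)
t=0.800: state=(1.411, -0.501)
t=1.000: state=(1.305, -0.564)
t=1.200: state=(1.184, -0.658)
t=1.400: state=(1.039, -0.801)
t=1.600: state=(0.858, -1.032)
t=1.800: state=(0.615, -1.437)
t=2.000: state=(0.260, -2.186)
t=2.200: state=(-0.296, -3.446)
t=2.400: state=(-1.091, -4.174)
t=2.470: state=(-1.371, -3.748)
next step: t=2.480: state=(-1.408, -3.654) — x has crossed -1.39
linear interpolation between t=2.470 (-1.37061) and t=2.480 (-1.40762) → t≈2.475

t = 2.475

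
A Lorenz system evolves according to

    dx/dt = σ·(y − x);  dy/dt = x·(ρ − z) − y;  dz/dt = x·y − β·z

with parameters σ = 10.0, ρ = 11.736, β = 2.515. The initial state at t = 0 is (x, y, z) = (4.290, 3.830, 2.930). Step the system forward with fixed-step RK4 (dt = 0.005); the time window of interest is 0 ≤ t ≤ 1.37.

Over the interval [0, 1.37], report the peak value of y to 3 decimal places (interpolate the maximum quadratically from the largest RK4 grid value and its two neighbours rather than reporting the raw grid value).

t=0.000: state=(4.290, 3.830, 2.930)
step 1 (dt=0.005): k1=(-4.600, 33.948, 9.062), k2=(-3.636, 33.665, 9.324), k3=(-3.667, 33.684, 9.329), k4=(-2.732, 33.419, 9.594); state += dt/6·(k1+2k2+2k3+k4)
t=0.005: state=(4.272, 3.998, 2.977)
t=0.010: state=(4.262, 4.164, 3.026)
t=0.015: state=(4.262, 4.328, 3.078)
continuing one RK4 step at a time; state shown every 10 steps (Δt=0.05):
t=0.050: state=(4.456, 5.437, 3.530)
t=0.100: state=(5.171, 6.976, 4.517)
t=0.150: state=(6.196, 8.426, 6.051)
t=0.200: state=(7.328, 9.538, 8.218)
t=0.250: state=(8.307, 9.907, 10.866)
t=0.300: state=(8.825, 9.215, 13.488)
t=0.350: state=(8.651, 7.568, 15.382)
t=0.400: state=(7.794, 5.542, 16.109)
t=0.450: state=(6.516, 3.777, 15.762)
t=0.500: state=(5.163, 2.576, 14.757)
t=0.550: state=(3.989, 1.914, 13.486)
t=0.600: state=(3.102, 1.629, 12.181)
t=0.650: state=(2.505, 1.572, 10.948)
t=0.700: state=(2.151, 1.647, 9.828)
t=0.750: state=(1.984, 1.808, 8.833)
t=0.800: state=(1.962, 2.041, 7.966)
t=0.850: state=(2.056, 2.347, 7.231)
t=0.900: state=(2.251, 2.737, 6.633)
t=0.950: state=(2.543, 3.227, 6.184)
t=1.000: state=(2.937, 3.830, 5.908)
t=1.050: state=(3.439, 4.556, 5.838)
t=1.100: state=(4.054, 5.396, 6.025)
t=1.150: state=(4.776, 6.311, 6.531)
t=1.200: state=(5.574, 7.210, 7.412)
t=1.250: state=(6.382, 7.939, 8.678)
t=1.300: state=(7.087, 8.300, 10.245)
t=1.350: state=(7.547, 8.128, 11.886)
t=1.370: state=(7.632, 7.898, 12.491)
largest grid value and its neighbours: y(0.240)=9.91184, y(0.245)=9.91469, y(0.250)=9.90676
parabola through these three points peaks at t≈0.244 with y≈9.91499

max y = 9.915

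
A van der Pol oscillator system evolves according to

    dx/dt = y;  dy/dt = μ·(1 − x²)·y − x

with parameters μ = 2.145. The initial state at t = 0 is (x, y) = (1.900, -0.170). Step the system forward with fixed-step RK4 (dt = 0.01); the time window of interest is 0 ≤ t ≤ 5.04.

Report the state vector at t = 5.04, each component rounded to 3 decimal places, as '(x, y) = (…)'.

t=0.000: state=(1.900, -0.170)
step 1 (dt=0.01): k1=(-0.170, -0.948), k2=(-0.175, -0.922), k3=(-0.175, -0.923), k4=(-0.179, -0.897); state += dt/6·(k1+2k2+2k3+k4)
t=0.010: state=(1.898, -0.179)
t=0.020: state=(1.896, -0.188)
t=0.030: state=(1.894, -0.196)
continuing one RK4 step at a time; state shown every 20 steps (Δt=0.2):
t=0.200: state=(1.852, -0.288)
t=0.400: state=(1.789, -0.338)
t=0.600: state=(1.718, -0.372)
t=0.800: state=(1.640, -0.405)
t=1.000: state=(1.556, -0.443)
t=1.200: state=(1.463, -0.490)
t=1.400: state=(1.359, -0.551)
t=1.600: state=(1.241, -0.636)
t=1.800: state=(1.102, -0.760)
t=2.000: state=(0.932, -0.951)
t=2.200: state=(0.713, -1.266)
t=2.400: state=(0.410, -1.820)
t=2.600: state=(-0.042, -2.782)
t=2.800: state=(-0.718, -3.894)
t=3.000: state=(-1.479, -3.256)
t=3.200: state=(-1.913, -1.147)
t=3.400: state=(-2.019, -0.102)
t=3.600: state=(-2.003, 0.197)
t=3.800: state=(-1.953, 0.283)
t=4.000: state=(-1.893, 0.318)
t=4.200: state=(-1.827, 0.342)
t=4.400: state=(-1.756, 0.365)
t=4.600: state=(-1.680, 0.392)
t=4.800: state=(-1.599, 0.425)
t=5.000: state=(-1.510, 0.466)
t=5.040: state=(-1.491, 0.475)

(x, y) = (-1.491, 0.475)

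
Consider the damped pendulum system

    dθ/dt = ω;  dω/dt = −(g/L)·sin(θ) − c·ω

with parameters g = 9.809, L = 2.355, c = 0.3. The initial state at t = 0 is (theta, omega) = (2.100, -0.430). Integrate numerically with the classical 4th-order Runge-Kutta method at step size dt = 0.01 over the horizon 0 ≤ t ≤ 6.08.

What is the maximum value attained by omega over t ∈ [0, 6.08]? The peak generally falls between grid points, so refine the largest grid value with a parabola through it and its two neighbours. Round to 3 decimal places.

t=0.000: state=(2.100, -0.430)
step 1 (dt=0.01): k1=(-0.430, -3.466), k2=(-0.447, -3.466), k3=(-0.447, -3.466), k4=(-0.465, -3.465); state += dt/6·(k1+2k2+2k3+k4)
t=0.010: state=(2.096, -0.465)
t=0.020: state=(2.091, -0.499)
t=0.030: state=(2.086, -0.534)
continuing one RK4 step at a time; state shown every 20 steps (Δt=0.2):
t=0.200: state=(1.944, -1.128)
t=0.400: state=(1.647, -1.845)
t=0.600: state=(1.208, -2.533)
t=0.800: state=(0.647, -3.026)
t=1.000: state=(0.025, -3.111)
t=1.200: state=(-0.565, -2.710)
t=1.400: state=(-1.036, -1.969)
t=1.600: state=(-1.344, -1.102)
t=1.800: state=(-1.478, -0.239)
t=2.000: state=(-1.443, 0.580)
t=2.200: state=(-1.250, 1.335)
t=2.400: state=(-0.916, 1.972)
t=2.600: state=(-0.477, 2.374)
t=2.800: state=(0.009, 2.420)
t=3.000: state=(0.466, 2.084)
t=3.200: state=(0.825, 1.472)
t=3.400: state=(1.046, 0.730)
t=3.600: state=(1.115, -0.030)
t=3.800: state=(1.037, -0.744)
t=4.000: state=(0.825, -1.353)
t=4.200: state=(0.508, -1.775)
t=4.400: state=(0.133, -1.925)
t=4.600: state=(-0.241, -1.766)
t=4.800: state=(-0.556, -1.344)
t=5.000: state=(-0.768, -0.763)
t=5.200: state=(-0.857, -0.125)
t=5.400: state=(-0.820, 0.489)
t=5.600: state=(-0.668, 1.012)
t=5.800: state=(-0.426, 1.376)
t=6.000: state=(-0.132, 1.519)
t=6.080: state=(-0.011, 1.506)
largest grid value and its neighbours: omega(2.710)=2.44839, omega(2.720)=2.44924, omega(2.730)=2.44908
parabola through these three points peaks at t≈2.723 with omega≈2.44930

max omega = 2.449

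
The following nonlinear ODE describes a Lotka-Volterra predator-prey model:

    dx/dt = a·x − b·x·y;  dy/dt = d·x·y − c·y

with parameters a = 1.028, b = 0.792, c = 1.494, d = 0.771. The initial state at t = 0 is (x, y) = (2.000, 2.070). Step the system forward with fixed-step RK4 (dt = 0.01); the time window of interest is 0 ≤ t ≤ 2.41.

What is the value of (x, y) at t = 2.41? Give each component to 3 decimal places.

(x, y) = (1.599, 0.793)

t=0.000: state=(2.000, 2.070)
step 1 (dt=0.01): k1=(-1.223, 0.099), k2=(-1.220, 0.090), k3=(-1.220, 0.090), k4=(-1.217, 0.080); state += dt/6·(k1+2k2+2k3+k4)
t=0.010: state=(1.988, 2.071)
t=0.020: state=(1.976, 2.072)
t=0.030: state=(1.964, 2.072)
continuing one RK4 step at a time; state shown every 10 steps (Δt=0.1):
t=0.100: state=(1.881, 2.070)
t=0.200: state=(1.771, 2.052)
t=0.300: state=(1.670, 2.018)
t=0.400: state=(1.580, 1.970)
t=0.500: state=(1.502, 1.910)
t=0.600: state=(1.434, 1.842)
t=0.700: state=(1.378, 1.768)
t=0.800: state=(1.332, 1.690)
t=0.900: state=(1.295, 1.611)
t=1.000: state=(1.267, 1.531)
t=1.100: state=(1.248, 1.453)
t=1.200: state=(1.236, 1.377)
t=1.300: state=(1.232, 1.304)
t=1.400: state=(1.235, 1.235)
t=1.500: state=(1.244, 1.171)
t=1.600: state=(1.260, 1.110)
t=1.700: state=(1.282, 1.055)
t=1.800: state=(1.309, 1.004)
t=1.900: state=(1.343, 0.957)
t=2.000: state=(1.382, 0.916)
t=2.100: state=(1.426, 0.879)
t=2.200: state=(1.477, 0.846)
t=2.300: state=(1.532, 0.819)
t=2.400: state=(1.593, 0.795)
t=2.410: state=(1.599, 0.793)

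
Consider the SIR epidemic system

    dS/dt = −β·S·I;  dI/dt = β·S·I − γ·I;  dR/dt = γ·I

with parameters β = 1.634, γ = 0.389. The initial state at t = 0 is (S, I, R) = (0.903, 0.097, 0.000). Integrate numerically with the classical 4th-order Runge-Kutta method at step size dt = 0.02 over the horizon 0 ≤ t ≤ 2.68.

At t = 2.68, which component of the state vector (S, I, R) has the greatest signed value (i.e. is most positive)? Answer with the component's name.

largest component: I

t=0.000: state=(0.903, 0.097, 0.000)
step 1 (dt=0.02): k1=(-0.143, 0.105, 0.038), k2=(-0.144, 0.106, 0.038), k3=(-0.144, 0.106, 0.038), k4=(-0.146, 0.107, 0.039); state += dt/6·(k1+2k2+2k3+k4)
t=0.020: state=(0.900, 0.099, 0.001)
t=0.040: state=(0.897, 0.101, 0.002)
t=0.060: state=(0.894, 0.103, 0.002)
continuing one RK4 step at a time; state shown every 5 steps (Δt=0.1):
t=0.100: state=(0.888, 0.108, 0.004)
t=0.200: state=(0.872, 0.120, 0.008)
t=0.300: state=(0.854, 0.133, 0.013)
t=0.400: state=(0.835, 0.147, 0.019)
t=0.500: state=(0.814, 0.161, 0.025)
t=0.600: state=(0.792, 0.177, 0.031)
t=0.700: state=(0.768, 0.193, 0.039)
t=0.800: state=(0.743, 0.210, 0.046)
t=0.900: state=(0.717, 0.228, 0.055)
t=1.000: state=(0.690, 0.246, 0.064)
t=1.100: state=(0.662, 0.264, 0.074)
t=1.200: state=(0.633, 0.283, 0.085)
t=1.300: state=(0.603, 0.301, 0.096)
t=1.400: state=(0.573, 0.318, 0.108)
t=1.500: state=(0.544, 0.336, 0.121)
t=1.600: state=(0.514, 0.352, 0.134)
t=1.700: state=(0.485, 0.367, 0.148)
t=1.800: state=(0.456, 0.381, 0.163)
t=1.900: state=(0.428, 0.394, 0.178)
t=2.000: state=(0.401, 0.406, 0.193)
t=2.100: state=(0.375, 0.416, 0.209)
t=2.200: state=(0.350, 0.424, 0.226)
t=2.300: state=(0.326, 0.431, 0.242)
t=2.400: state=(0.304, 0.437, 0.259)
t=2.500: state=(0.283, 0.441, 0.276)
t=2.600: state=(0.263, 0.443, 0.294)
t=2.680: state=(0.248, 0.444, 0.307)
compare at T: S=0.248, I=0.444, R=0.307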